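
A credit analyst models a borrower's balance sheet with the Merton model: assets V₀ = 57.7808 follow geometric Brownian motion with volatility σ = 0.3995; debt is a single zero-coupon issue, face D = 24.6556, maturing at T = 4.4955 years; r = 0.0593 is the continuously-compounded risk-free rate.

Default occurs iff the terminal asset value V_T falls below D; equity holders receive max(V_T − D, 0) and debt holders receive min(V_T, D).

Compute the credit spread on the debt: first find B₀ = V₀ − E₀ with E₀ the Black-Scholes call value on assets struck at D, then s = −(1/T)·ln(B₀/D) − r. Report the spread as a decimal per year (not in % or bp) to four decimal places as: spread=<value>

spread=0.0139

d₁ = [ln(V₀/D) + (r + σ²/2)T] / (σ√T)
   = [ln(57.7808/24.6556) + (0.0593 + 0.5·0.3995²)·4.4955] / (0.3995·√4.4955)
   = [0.851652 + 0.625325] / 0.847044 = 1.743685
d₂ = d₁ − σ√T = 1.743685 − 0.847044 = 0.896641
N(d₁) = 0.959393,  N(d₂) = 0.815045,  e^(−rT) = 0.765992
E₀ = V₀·N(d₁) − D·e^(−rT)·N(d₂)
   = 57.7808·0.959393 − 24.6556·0.765992·0.815045 = 40.041557
B₀ = V₀ − E₀ = 57.7808 − 40.041557 = 17.739243
spread = −(1/T)·ln(B₀/D) − r = −(1/4.4955)·ln(17.739243/24.6556) − 0.0593 = 0.01393429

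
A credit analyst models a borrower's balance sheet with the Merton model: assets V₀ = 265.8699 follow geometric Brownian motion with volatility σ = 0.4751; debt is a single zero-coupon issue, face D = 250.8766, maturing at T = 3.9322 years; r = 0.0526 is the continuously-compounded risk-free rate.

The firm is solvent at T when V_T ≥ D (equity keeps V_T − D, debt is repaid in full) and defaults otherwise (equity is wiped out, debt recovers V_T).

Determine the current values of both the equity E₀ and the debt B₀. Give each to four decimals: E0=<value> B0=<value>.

E0=119.1553 B0=146.7146

d₁ = [ln(V₀/D) + (r + σ²/2)T] / (σ√T)
   = [ln(265.8699/250.8766) + (0.0526 + 0.5·0.4751²)·3.9322] / (0.4751·√3.9322)
   = [0.058046 + 0.650622] / 0.942113 = 0.752211
d₂ = d₁ − σ√T = 0.752211 − 0.942113 = -0.189901
N(d₁) = 0.774038,  N(d₂) = 0.424693,  e^(−rT) = 0.813155
E₀ = V₀·N(d₁) − D·e^(−rT)·N(d₂)
   = 265.8699·0.774038 − 250.8766·0.813155·0.424693 = 119.155341
B₀ = V₀ − E₀ = 265.8699 − 119.155341 = 146.714559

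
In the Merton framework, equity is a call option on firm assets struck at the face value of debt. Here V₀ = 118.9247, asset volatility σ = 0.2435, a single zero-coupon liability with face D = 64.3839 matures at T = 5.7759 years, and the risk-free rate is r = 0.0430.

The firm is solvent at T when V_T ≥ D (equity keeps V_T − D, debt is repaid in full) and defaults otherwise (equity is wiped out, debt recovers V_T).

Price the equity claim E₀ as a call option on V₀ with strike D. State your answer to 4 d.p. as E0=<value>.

E0=70.0670

d₁ = [ln(V₀/D) + (r + σ²/2)T] / (σ√T)
   = [ln(118.9247/64.3839) + (0.0430 + 0.5·0.2435²)·5.7759] / (0.2435·√5.7759)
   = [0.613627 + 0.419597] / 0.585206 = 1.765572
d₂ = d₁ − σ√T = 1.765572 − 0.585206 = 1.180366
N(d₁) = 0.961266,  N(d₂) = 0.881073,  e^(−rT) = 0.780076
E₀ = V₀·N(d₁) − D·e^(−rT)·N(d₂)
   = 118.9247·0.961266 − 64.3839·0.780076·0.881073 = 70.066991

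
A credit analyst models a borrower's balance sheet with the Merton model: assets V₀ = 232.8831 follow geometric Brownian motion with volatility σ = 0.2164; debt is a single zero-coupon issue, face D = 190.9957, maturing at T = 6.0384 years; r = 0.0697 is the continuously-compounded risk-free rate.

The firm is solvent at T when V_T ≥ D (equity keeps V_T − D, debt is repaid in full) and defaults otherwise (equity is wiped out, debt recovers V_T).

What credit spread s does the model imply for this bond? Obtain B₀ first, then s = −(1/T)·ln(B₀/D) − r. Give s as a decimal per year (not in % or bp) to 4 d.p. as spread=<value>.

spread=0.0072

d₁ = [ln(V₀/D) + (r + σ²/2)T] / (σ√T)
   = [ln(232.8831/190.9957) + (0.0697 + 0.5·0.2164²)·6.0384] / (0.2164·√6.0384)
   = [0.198286 + 0.562262] / 0.531763 = 1.430239
d₂ = d₁ − σ√T = 1.430239 − 0.531763 = 0.898476
N(d₁) = 0.923676,  N(d₂) = 0.815534,  e^(−rT) = 0.656471
E₀ = V₀·N(d₁) − D·e^(−rT)·N(d₂)
   = 232.8831·0.923676 − 190.9957·0.656471·0.815534 = 112.854232
B₀ = V₀ − E₀ = 232.8831 − 112.854232 = 120.028868
spread = −(1/T)·ln(B₀/D) − r = −(1/6.0384)·ln(120.028868/190.9957) − 0.0697 = 0.00722744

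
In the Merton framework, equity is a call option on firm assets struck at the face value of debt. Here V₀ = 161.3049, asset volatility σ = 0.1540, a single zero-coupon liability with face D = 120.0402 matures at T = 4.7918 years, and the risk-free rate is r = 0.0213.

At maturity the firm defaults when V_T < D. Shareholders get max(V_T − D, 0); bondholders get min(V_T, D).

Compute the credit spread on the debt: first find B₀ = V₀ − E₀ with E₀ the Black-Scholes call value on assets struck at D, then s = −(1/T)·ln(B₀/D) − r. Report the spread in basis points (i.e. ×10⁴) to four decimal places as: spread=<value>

spread=50.3605

d₁ = [ln(V₀/D) + (r + σ²/2)T] / (σ√T)
   = [ln(161.3049/120.0402) + (0.0213 + 0.5·0.1540²)·4.7918] / (0.1540·√4.7918)
   = [0.295470 + 0.158887] / 0.337109 = 1.347803
d₂ = d₁ − σ√T = 1.347803 − 0.337109 = 1.010694
N(d₁) = 0.911139,  N(d₂) = 0.843919,  e^(−rT) = 0.902971
E₀ = V₀·N(d₁) − D·e^(−rT)·N(d₂)
   = 161.3049·0.911139 − 120.0402·0.902971·0.843919 = 55.496535
B₀ = V₀ − E₀ = 161.3049 − 55.496535 = 105.808365
spread = −(1/T)·ln(B₀/D) − r = −(1/4.7918)·ln(105.808365/120.0402) − 0.0213 = 0.00503605
in basis points: 0.00503605 × 10⁴ = 50.3605 bp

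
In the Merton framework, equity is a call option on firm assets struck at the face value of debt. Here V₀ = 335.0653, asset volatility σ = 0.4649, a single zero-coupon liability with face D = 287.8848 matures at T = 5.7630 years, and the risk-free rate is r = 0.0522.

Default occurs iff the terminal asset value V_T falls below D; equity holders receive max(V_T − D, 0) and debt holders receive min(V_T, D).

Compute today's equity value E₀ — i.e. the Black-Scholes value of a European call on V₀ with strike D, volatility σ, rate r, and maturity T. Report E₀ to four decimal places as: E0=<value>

d₁ = [ln(V₀/D) + (r + σ²/2)T] / (σ√T)
   = [ln(335.0653/287.8848) + (0.0522 + 0.5·0.4649²)·5.7630] / (0.4649·√5.7630)
   = [0.151765 + 0.923613] / 1.116051 = 0.963557
d₂ = d₁ − σ√T = 0.963557 − 1.116051 = -0.152494
N(d₁) = 0.832366,  N(d₂) = 0.439399,  e^(−rT) = 0.740205
E₀ = V₀·N(d₁) − D·e^(−rT)·N(d₂)
   = 335.0653·0.832366 − 287.8848·0.740205·0.439399 = 185.263841

E0=185.2638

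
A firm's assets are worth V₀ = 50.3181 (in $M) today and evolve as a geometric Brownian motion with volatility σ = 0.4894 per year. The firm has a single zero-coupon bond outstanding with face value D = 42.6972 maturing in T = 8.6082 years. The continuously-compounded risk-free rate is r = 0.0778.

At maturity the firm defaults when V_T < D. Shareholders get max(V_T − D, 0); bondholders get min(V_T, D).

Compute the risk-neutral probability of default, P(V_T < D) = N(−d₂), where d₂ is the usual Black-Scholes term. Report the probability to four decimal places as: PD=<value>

PD=0.5545

d₁ = [ln(V₀/D) + (r + σ²/2)T] / (σ√T)
   = [ln(50.3181/42.6972) + (0.0778 + 0.5·0.4894²)·8.6082] / (0.4894·√8.6082)
   = [0.164232 + 1.700603] / 1.435887 = 1.298734
d₂ = d₁ − σ√T = 1.298734 − 1.435887 = -0.137153
risk-neutral PD = N(−d₂) = N(0.137153) = 0.554545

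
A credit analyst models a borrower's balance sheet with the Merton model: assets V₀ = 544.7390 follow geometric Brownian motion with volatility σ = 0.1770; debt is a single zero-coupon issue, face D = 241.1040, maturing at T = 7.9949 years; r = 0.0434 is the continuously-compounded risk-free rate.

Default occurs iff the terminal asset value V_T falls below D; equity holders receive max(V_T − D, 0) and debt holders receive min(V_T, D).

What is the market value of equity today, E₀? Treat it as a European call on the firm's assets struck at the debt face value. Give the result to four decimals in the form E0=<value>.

E0=374.8321

d₁ = [ln(V₀/D) + (r + σ²/2)T] / (σ√T)
   = [ln(544.7390/241.1040) + (0.0434 + 0.5·0.1770²)·7.9949] / (0.1770·√7.9949)
   = [0.815078 + 0.472215] / 0.500472 = 2.572158
d₂ = d₁ − σ√T = 2.572158 − 0.500472 = 2.071686
N(d₁) = 0.994947,  N(d₂) = 0.980853,  e^(−rT) = 0.706820
E₀ = V₀·N(d₁) − D·e^(−rT)·N(d₂)
   = 544.7390·0.994947 − 241.1040·0.706820·0.980853 = 374.832062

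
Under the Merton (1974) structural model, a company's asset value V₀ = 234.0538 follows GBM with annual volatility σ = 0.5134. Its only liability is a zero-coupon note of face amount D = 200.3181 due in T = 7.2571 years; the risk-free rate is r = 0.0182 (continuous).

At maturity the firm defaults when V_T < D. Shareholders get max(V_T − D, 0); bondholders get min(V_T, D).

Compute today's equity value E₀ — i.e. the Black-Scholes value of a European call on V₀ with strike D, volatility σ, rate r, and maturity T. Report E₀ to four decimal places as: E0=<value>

E0=135.7633

d₁ = [ln(V₀/D) + (r + σ²/2)T] / (σ√T)
   = [ln(234.0538/200.3181) + (0.0182 + 0.5·0.5134²)·7.2571] / (0.5134·√7.2571)
   = [0.155644 + 1.088491] / 1.383049 = 0.899560
d₂ = d₁ − σ√T = 0.899560 − 1.383049 = -0.483488
N(d₁) = 0.815823,  N(d₂) = 0.314374,  e^(−rT) = 0.876272
E₀ = V₀·N(d₁) − D·e^(−rT)·N(d₂)
   = 234.0538·0.815823 − 200.3181·0.876272·0.314374 = 135.763312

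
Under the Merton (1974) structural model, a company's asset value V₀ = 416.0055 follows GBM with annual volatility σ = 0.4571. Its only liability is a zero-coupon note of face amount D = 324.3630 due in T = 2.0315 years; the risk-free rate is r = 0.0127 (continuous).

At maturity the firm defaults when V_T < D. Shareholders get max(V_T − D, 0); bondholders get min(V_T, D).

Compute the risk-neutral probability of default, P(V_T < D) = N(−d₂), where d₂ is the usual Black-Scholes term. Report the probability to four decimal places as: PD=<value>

PD=0.4618

d₁ = [ln(V₀/D) + (r + σ²/2)T] / (σ√T)
   = [ln(416.0055/324.3630) + (0.0127 + 0.5·0.4571²)·2.0315] / (0.4571·√2.0315)
   = [0.248835 + 0.238031] / 0.651508 = 0.747292
d₂ = d₁ − σ√T = 0.747292 − 0.651508 = 0.095784
risk-neutral PD = N(−d₂) = N(-0.095784) = 0.461846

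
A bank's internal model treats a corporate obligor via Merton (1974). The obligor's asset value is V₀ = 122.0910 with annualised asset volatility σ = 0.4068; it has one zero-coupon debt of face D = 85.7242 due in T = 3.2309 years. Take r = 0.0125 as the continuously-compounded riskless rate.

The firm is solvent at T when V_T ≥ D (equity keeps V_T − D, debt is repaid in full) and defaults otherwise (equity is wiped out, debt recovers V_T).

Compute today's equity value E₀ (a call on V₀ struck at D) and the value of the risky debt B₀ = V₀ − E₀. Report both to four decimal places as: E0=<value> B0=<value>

d₁ = [ln(V₀/D) + (r + σ²/2)T] / (σ√T)
   = [ln(122.0910/85.7242) + (0.0125 + 0.5·0.4068²)·3.2309] / (0.4068·√3.2309)
   = [0.353632 + 0.307721] / 0.731211 = 0.904462
d₂ = d₁ − σ√T = 0.904462 − 0.731211 = 0.173251
N(d₁) = 0.817125,  N(d₂) = 0.568773,  e^(−rT) = 0.960418
E₀ = V₀·N(d₁) − D·e^(−rT)·N(d₂)
   = 122.0910·0.817125 − 85.7242·0.960418·0.568773 = 52.935878
B₀ = V₀ − E₀ = 122.0910 − 52.935878 = 69.155122

E0=52.9359 B0=69.1551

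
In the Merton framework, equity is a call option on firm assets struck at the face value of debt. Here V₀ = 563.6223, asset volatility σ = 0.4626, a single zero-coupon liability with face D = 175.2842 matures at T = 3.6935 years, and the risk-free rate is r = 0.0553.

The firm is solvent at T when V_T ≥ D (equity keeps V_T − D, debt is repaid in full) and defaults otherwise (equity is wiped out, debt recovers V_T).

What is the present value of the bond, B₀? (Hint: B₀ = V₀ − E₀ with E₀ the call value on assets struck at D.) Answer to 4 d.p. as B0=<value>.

d₁ = [ln(V₀/D) + (r + σ²/2)T] / (σ√T)
   = [ln(563.6223/175.2842) + (0.0553 + 0.5·0.4626²)·3.6935] / (0.4626·√3.6935)
   = [1.167976 + 0.599453] / 0.889047 = 1.988004
d₂ = d₁ − σ√T = 1.988004 − 0.889047 = 1.098957
N(d₁) = 0.976594,  N(d₂) = 0.864107,  e^(−rT) = 0.815258
E₀ = V₀·N(d₁) − D·e^(−rT)·N(d₂)
   = 563.6223·0.976594 − 175.2842·0.815258·0.864107 = 426.947926
B₀ = V₀ − E₀ = 563.6223 − 426.947926 = 136.674374

B0=136.6744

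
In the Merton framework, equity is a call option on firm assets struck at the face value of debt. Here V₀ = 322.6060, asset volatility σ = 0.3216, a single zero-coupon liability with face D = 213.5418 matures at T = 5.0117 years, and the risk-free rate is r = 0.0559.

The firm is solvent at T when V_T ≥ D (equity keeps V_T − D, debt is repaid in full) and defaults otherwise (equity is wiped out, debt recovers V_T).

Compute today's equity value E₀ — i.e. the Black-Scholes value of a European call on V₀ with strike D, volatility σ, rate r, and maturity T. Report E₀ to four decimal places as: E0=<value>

d₁ = [ln(V₀/D) + (r + σ²/2)T] / (σ√T)
   = [ln(322.6060/213.5418) + (0.0559 + 0.5·0.3216²)·5.0117] / (0.3216·√5.0117)
   = [0.412599 + 0.539325] / 0.719960 = 1.322190
d₂ = d₁ − σ√T = 1.322190 − 0.719960 = 0.602230
N(d₁) = 0.906948,  N(d₂) = 0.726489,  e^(−rT) = 0.755667
E₀ = V₀·N(d₁) − D·e^(−rT)·N(d₂)
   = 322.6060·0.906948 − 213.5418·0.755667·0.726489 = 175.355631

E0=175.3556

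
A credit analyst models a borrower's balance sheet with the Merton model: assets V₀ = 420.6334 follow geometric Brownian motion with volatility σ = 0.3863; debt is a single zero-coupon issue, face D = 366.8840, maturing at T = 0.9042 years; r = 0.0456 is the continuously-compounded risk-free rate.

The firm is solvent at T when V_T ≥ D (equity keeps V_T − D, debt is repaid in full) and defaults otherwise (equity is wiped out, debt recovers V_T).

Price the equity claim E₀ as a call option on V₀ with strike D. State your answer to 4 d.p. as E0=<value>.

E0=96.9712

d₁ = [ln(V₀/D) + (r + σ²/2)T] / (σ√T)
   = [ln(420.6334/366.8840) + (0.0456 + 0.5·0.3863²)·0.9042] / (0.3863·√0.9042)
   = [0.136716 + 0.108697] / 0.367330 = 0.668100
d₂ = d₁ − σ√T = 0.668100 − 0.367330 = 0.300769
N(d₁) = 0.747965,  N(d₂) = 0.618205,  e^(−rT) = 0.959607
E₀ = V₀·N(d₁) − D·e^(−rT)·N(d₂)
   = 420.6334·0.747965 − 366.8840·0.959607·0.618205 = 96.971163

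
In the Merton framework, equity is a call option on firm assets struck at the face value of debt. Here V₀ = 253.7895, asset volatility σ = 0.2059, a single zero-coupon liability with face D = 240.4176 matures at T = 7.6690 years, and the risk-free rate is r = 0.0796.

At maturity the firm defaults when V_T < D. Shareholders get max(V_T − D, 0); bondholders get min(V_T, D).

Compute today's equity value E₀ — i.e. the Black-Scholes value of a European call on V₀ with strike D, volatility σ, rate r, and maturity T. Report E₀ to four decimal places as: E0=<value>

E0=129.2977

d₁ = [ln(V₀/D) + (r + σ²/2)T] / (σ√T)
   = [ln(253.7895/240.4176) + (0.0796 + 0.5·0.2059²)·7.6690] / (0.2059·√7.6690)
   = [0.054128 + 0.773015] / 0.570198 = 1.450624
d₂ = d₁ − σ√T = 1.450624 − 0.570198 = 0.880426
N(d₁) = 0.926558,  N(d₂) = 0.810686,  e^(−rT) = 0.543105
E₀ = V₀·N(d₁) − D·e^(−rT)·N(d₂)
   = 253.7895·0.926558 − 240.4176·0.543105·0.810686 = 129.297741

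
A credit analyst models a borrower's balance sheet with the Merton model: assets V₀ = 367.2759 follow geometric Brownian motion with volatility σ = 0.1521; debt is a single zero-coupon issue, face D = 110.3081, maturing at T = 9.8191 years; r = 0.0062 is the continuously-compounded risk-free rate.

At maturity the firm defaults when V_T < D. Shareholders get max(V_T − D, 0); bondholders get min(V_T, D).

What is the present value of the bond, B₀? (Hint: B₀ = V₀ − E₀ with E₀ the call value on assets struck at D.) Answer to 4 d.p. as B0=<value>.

d₁ = [ln(V₀/D) + (r + σ²/2)T] / (σ√T)
   = [ln(367.2759/110.3081) + (0.0062 + 0.5·0.1521²)·9.8191] / (0.1521·√9.8191)
   = [1.202836 + 0.174458] / 0.476612 = 2.889759
d₂ = d₁ − σ√T = 2.889759 − 0.476612 = 2.413147
N(d₁) = 0.998072,  N(d₂) = 0.992092,  e^(−rT) = 0.940938
E₀ = V₀·N(d₁) − D·e^(−rT)·N(d₂)
   = 367.2759·0.998072 − 110.3081·0.940938·0.992092 = 263.595631
B₀ = V₀ − E₀ = 367.2759 − 263.595631 = 103.680269

B0=103.6803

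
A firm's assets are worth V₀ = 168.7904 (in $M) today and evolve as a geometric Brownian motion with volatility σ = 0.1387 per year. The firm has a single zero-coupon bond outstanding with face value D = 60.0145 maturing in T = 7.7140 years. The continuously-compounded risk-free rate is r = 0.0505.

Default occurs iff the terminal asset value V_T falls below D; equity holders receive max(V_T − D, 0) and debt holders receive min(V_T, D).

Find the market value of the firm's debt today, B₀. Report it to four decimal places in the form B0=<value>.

B0=40.6504

d₁ = [ln(V₀/D) + (r + σ²/2)T] / (σ√T)
   = [ln(168.7904/60.0145) + (0.0505 + 0.5·0.1387²)·7.7140] / (0.1387·√7.7140)
   = [1.034072 + 0.463757] / 0.385227 = 3.888174
d₂ = d₁ − σ√T = 3.888174 − 0.385227 = 3.502948
N(d₁) = 0.999949,  N(d₂) = 0.999770,  e^(−rT) = 0.677357
E₀ = V₀·N(d₁) − D·e^(−rT)·N(d₂)
   = 168.7904·0.999949 − 60.0145·0.677357·0.999770 = 128.139994
B₀ = V₀ − E₀ = 168.7904 − 128.139994 = 40.650406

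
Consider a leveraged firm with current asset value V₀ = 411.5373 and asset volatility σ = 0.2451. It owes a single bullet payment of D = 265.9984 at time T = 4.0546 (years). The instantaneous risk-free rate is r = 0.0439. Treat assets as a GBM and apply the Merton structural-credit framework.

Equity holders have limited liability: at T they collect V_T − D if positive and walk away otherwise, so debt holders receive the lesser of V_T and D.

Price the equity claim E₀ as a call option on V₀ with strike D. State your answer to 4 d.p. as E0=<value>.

d₁ = [ln(V₀/D) + (r + σ²/2)T] / (σ√T)
   = [ln(411.5373/265.9984) + (0.0439 + 0.5·0.2451²)·4.0546] / (0.2451·√4.0546)
   = [0.436409 + 0.299785] / 0.493534 = 1.491678
d₂ = d₁ − σ√T = 1.491678 − 0.493534 = 0.998144
N(d₁) = 0.932108,  N(d₂) = 0.840895,  e^(−rT) = 0.836945
E₀ = V₀·N(d₁) − D·e^(−rT)·N(d₂)
   = 411.5373·0.932108 − 265.9984·0.836945·0.840895 = 196.392147

E0=196.3921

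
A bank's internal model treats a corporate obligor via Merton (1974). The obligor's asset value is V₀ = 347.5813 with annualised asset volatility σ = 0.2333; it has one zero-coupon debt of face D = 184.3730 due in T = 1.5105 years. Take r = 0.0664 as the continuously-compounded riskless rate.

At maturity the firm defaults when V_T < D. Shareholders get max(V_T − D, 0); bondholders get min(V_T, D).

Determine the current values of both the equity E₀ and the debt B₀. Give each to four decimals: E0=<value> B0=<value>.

d₁ = [ln(V₀/D) + (r + σ²/2)T] / (σ√T)
   = [ln(347.5813/184.3730) + (0.0664 + 0.5·0.2333²)·1.5105] / (0.2333·√1.5105)
   = [0.634038 + 0.141405] / 0.286731 = 2.704422
d₂ = d₁ − σ√T = 2.704422 − 0.286731 = 2.417690
N(d₁) = 0.996579,  N(d₂) = 0.992190,  e^(−rT) = 0.904569
E₀ = V₀·N(d₁) − D·e^(−rT)·N(d₂)
   = 347.5813·0.996579 − 184.3730·0.904569·0.992190 = 180.916633
B₀ = V₀ − E₀ = 347.5813 − 180.916633 = 166.664667

E0=180.9166 B0=166.6647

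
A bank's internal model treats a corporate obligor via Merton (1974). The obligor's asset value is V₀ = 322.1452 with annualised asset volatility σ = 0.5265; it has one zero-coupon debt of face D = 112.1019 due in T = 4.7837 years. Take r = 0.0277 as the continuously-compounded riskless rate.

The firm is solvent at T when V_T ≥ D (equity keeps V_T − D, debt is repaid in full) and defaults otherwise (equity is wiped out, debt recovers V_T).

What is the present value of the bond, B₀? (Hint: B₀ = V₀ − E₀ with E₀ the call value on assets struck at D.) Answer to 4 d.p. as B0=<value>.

d₁ = [ln(V₀/D) + (r + σ²/2)T] / (σ√T)
   = [ln(322.1452/112.1019) + (0.0277 + 0.5·0.5265²)·4.7837] / (0.5265·√4.7837)
   = [1.055594 + 0.795535] / 1.151543 = 1.607520
d₂ = d₁ − σ√T = 1.607520 − 1.151543 = 0.455976
N(d₁) = 0.946030,  N(d₂) = 0.675796,  e^(−rT) = 0.875895
E₀ = V₀·N(d₁) − D·e^(−rT)·N(d₂)
   = 322.1452·0.946030 − 112.1019·0.875895·0.675796 = 238.402808
B₀ = V₀ − E₀ = 322.1452 − 238.402808 = 83.742392

B0=83.7424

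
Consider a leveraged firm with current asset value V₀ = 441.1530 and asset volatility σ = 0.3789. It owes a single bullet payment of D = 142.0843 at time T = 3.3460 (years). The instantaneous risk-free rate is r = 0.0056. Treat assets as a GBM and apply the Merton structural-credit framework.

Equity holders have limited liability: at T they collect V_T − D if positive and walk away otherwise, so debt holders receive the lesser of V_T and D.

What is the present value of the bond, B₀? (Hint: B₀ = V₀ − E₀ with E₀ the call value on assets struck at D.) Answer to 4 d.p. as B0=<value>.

d₁ = [ln(V₀/D) + (r + σ²/2)T] / (σ√T)
   = [ln(441.1530/142.0843) + (0.0056 + 0.5·0.3789²)·3.3460] / (0.3789·√3.3460)
   = [1.132971 + 0.258922] / 0.693087 = 2.008253
d₂ = d₁ − σ√T = 2.008253 − 0.693087 = 1.315166
N(d₁) = 0.977692,  N(d₂) = 0.905773,  e^(−rT) = 0.981437
E₀ = V₀·N(d₁) − D·e^(−rT)·N(d₂)
   = 441.1530·0.977692 − 142.0843·0.981437·0.905773 = 305.004551
B₀ = V₀ − E₀ = 441.1530 − 305.004551 = 136.148449

B0=136.1484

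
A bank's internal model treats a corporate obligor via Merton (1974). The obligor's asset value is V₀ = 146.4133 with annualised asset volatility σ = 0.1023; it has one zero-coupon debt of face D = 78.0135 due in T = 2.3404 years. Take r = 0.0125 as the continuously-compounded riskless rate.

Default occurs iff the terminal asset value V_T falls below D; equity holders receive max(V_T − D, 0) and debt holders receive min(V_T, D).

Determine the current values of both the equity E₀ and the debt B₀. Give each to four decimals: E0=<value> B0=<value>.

d₁ = [ln(V₀/D) + (r + σ²/2)T] / (σ√T)
   = [ln(146.4133/78.0135) + (0.0125 + 0.5·0.1023²)·2.3404] / (0.1023·√2.3404)
   = [0.629552 + 0.041501] / 0.156502 = 4.287816
d₂ = d₁ − σ√T = 4.287816 − 0.156502 = 4.131314
N(d₁) = 0.999991,  N(d₂) = 0.999982,  e^(−rT) = 0.971169
E₀ = V₀·N(d₁) − D·e^(−rT)·N(d₂)
   = 146.4133·0.999991 − 78.0135·0.971169·0.999982 = 70.649069
B₀ = V₀ − E₀ = 146.4133 − 70.649069 = 75.764231

E0=70.6491 B0=75.7642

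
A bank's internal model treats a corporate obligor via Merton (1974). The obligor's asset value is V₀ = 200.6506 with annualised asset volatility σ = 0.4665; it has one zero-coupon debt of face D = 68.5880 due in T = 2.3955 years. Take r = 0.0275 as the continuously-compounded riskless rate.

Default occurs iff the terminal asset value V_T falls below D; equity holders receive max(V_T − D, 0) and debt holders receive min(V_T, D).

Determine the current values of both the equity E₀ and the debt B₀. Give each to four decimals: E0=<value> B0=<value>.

d₁ = [ln(V₀/D) + (r + σ²/2)T] / (σ√T)
   = [ln(200.6506/68.5880) + (0.0275 + 0.5·0.4665²)·2.3955] / (0.4665·√2.3955)
   = [1.073447 + 0.326533] / 0.722021 = 1.938976
d₂ = d₁ − σ√T = 1.938976 − 0.722021 = 1.216955
N(d₁) = 0.973748,  N(d₂) = 0.888189,  e^(−rT) = 0.936247
E₀ = V₀·N(d₁) − D·e^(−rT)·N(d₂)
   = 200.6506·0.973748 − 68.5880·0.936247·0.888189 = 138.347757
B₀ = V₀ − E₀ = 200.6506 − 138.347757 = 62.302843

E0=138.3478 B0=62.3028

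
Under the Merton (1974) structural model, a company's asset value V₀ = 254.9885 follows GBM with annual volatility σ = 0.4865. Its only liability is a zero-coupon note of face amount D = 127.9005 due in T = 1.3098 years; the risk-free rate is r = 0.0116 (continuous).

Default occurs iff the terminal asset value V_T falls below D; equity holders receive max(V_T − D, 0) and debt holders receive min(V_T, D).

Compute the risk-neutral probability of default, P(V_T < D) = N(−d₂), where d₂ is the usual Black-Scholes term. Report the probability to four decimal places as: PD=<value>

PD=0.1616

d₁ = [ln(V₀/D) + (r + σ²/2)T] / (σ√T)
   = [ln(254.9885/127.9005) + (0.0116 + 0.5·0.4865²)·1.3098] / (0.4865·√1.3098)
   = [0.689966 + 0.170197] / 0.556782 = 1.544882
d₂ = d₁ − σ√T = 1.544882 − 0.556782 = 0.988100
risk-neutral PD = N(−d₂) = N(-0.988100) = 0.161552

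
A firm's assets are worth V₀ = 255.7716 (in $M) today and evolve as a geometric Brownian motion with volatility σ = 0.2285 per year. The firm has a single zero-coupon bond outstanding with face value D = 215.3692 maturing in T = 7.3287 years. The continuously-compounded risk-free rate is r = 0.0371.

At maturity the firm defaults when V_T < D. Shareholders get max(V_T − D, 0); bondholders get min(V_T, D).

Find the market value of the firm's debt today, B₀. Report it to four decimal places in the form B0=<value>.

d₁ = [ln(V₀/D) + (r + σ²/2)T] / (σ√T)
   = [ln(255.7716/215.3692) + (0.0371 + 0.5·0.2285²)·7.3287] / (0.2285·√7.3287)
   = [0.171931 + 0.463219] / 0.618585 = 1.026778
d₂ = d₁ − σ√T = 1.026778 − 0.618585 = 0.408192
N(d₁) = 0.847737,  N(d₂) = 0.658434,  e^(−rT) = 0.761934
E₀ = V₀·N(d₁) − D·e^(−rT)·N(d₂)
   = 255.7716·0.847737 − 215.3692·0.761934·0.658434 = 108.780017
B₀ = V₀ − E₀ = 255.7716 − 108.780017 = 146.991583

B0=146.9916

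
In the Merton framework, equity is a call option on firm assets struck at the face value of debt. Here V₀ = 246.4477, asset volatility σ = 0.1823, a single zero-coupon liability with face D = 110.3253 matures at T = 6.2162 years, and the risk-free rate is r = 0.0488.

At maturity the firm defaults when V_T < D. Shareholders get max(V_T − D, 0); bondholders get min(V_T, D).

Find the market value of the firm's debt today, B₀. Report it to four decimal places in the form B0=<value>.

d₁ = [ln(V₀/D) + (r + σ²/2)T] / (σ√T)
   = [ln(246.4477/110.3253) + (0.0488 + 0.5·0.1823²)·6.2162] / (0.1823·√6.2162)
   = [0.803717 + 0.406643] / 0.454516 = 2.662964
d₂ = d₁ − σ√T = 2.662964 − 0.454516 = 2.208448
N(d₁) = 0.996127,  N(d₂) = 0.986393,  e^(−rT) = 0.738340
E₀ = V₀·N(d₁) − D·e^(−rT)·N(d₂)
   = 246.4477·0.996127 − 110.3253·0.738340·0.986393 = 165.144010
B₀ = V₀ − E₀ = 246.4477 − 165.144010 = 81.303690

B0=81.3037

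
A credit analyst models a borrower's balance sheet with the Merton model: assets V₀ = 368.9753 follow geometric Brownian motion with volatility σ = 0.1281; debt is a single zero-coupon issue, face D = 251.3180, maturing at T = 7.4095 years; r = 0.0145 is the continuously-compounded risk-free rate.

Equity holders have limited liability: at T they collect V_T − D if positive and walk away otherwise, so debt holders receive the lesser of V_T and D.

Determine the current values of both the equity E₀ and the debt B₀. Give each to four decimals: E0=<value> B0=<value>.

d₁ = [ln(V₀/D) + (r + σ²/2)T] / (σ√T)
   = [ln(368.9753/251.3180) + (0.0145 + 0.5·0.1281²)·7.4095] / (0.1281·√7.4095)
   = [0.384011 + 0.168231] / 0.348693 = 1.583747
d₂ = d₁ − σ√T = 1.583747 − 0.348693 = 1.235054
N(d₁) = 0.943374,  N(d₂) = 0.891595,  e^(−rT) = 0.898132
E₀ = V₀·N(d₁) − D·e^(−rT)·N(d₂)
   = 368.9753·0.943374 − 251.3180·0.898132·0.891595 = 146.833880
B₀ = V₀ − E₀ = 368.9753 − 146.833880 = 222.141420

E0=146.8339 B0=222.1414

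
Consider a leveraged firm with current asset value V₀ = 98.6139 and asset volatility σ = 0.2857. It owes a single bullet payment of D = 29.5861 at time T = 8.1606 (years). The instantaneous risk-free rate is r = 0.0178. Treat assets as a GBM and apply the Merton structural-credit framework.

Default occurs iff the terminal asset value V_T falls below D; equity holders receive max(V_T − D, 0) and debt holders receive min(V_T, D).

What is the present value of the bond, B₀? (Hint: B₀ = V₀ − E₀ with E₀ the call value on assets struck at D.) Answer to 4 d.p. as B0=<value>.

B0=24.7966

d₁ = [ln(V₀/D) + (r + σ²/2)T] / (σ√T)
   = [ln(98.6139/29.5861) + (0.0178 + 0.5·0.2857²)·8.1606] / (0.2857·√8.1606)
   = [1.203908 + 0.478311] / 0.816152 = 2.061157
d₂ = d₁ − σ√T = 2.061157 − 0.816152 = 1.245005
N(d₁) = 0.980356,  N(d₂) = 0.893435,  e^(−rT) = 0.864799
E₀ = V₀·N(d₁) − D·e^(−rT)·N(d₂)
   = 98.6139·0.980356 − 29.5861·0.864799·0.893435 = 73.817284
B₀ = V₀ − E₀ = 98.6139 − 73.817284 = 24.796616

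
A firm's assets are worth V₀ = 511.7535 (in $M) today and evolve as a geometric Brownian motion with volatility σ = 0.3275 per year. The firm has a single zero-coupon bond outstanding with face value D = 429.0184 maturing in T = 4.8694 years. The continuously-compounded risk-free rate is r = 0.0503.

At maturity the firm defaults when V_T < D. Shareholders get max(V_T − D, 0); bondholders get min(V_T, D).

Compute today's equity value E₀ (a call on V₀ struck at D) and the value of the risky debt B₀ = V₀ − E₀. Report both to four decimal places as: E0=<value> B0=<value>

d₁ = [ln(V₀/D) + (r + σ²/2)T] / (σ√T)
   = [ln(511.7535/429.0184) + (0.0503 + 0.5·0.3275²)·4.8694] / (0.3275·√4.8694)
   = [0.176343 + 0.506068] / 0.722685 = 0.944272
d₂ = d₁ − σ√T = 0.944272 − 0.722685 = 0.221587
N(d₁) = 0.827485,  N(d₂) = 0.587682,  e^(−rT) = 0.782759
E₀ = V₀·N(d₁) − D·e^(−rT)·N(d₂)
   = 511.7535·0.827485 − 429.0184·0.782759·0.587682 = 226.113948
B₀ = V₀ − E₀ = 511.7535 − 226.113948 = 285.639552

E0=226.1139 B0=285.6396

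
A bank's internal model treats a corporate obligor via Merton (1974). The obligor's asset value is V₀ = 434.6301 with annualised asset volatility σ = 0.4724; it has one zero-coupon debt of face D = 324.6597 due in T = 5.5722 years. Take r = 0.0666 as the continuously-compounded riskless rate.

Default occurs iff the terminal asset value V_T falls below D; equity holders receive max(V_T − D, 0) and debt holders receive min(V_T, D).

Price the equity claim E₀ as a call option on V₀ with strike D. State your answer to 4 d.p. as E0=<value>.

d₁ = [ln(V₀/D) + (r + σ²/2)T] / (σ√T)
   = [ln(434.6301/324.6597) + (0.0666 + 0.5·0.4724²)·5.5722] / (0.4724·√5.5722)
   = [0.291718 + 0.992859] / 1.115124 = 1.151959
d₂ = d₁ − σ√T = 1.151959 − 1.115124 = 0.036835
N(d₁) = 0.875331,  N(d₂) = 0.514692,  e^(−rT) = 0.689969
E₀ = V₀·N(d₁) − D·e^(−rT)·N(d₂)
   = 434.6301·0.875331 − 324.6597·0.689969·0.514692 = 265.151640

E0=265.1516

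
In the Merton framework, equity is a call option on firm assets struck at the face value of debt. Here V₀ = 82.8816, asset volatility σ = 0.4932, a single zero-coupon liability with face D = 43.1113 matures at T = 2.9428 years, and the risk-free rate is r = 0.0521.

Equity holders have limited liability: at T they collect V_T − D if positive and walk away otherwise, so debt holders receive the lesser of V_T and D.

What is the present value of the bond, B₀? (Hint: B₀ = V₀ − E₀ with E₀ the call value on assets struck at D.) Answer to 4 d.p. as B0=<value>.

d₁ = [ln(V₀/D) + (r + σ²/2)T] / (σ√T)
   = [ln(82.8816/43.1113) + (0.0521 + 0.5·0.4932²)·2.9428] / (0.4932·√2.9428)
   = [0.653628 + 0.511232] / 0.846064 = 1.376799
d₂ = d₁ − σ√T = 1.376799 − 0.846064 = 0.530734
N(d₁) = 0.915713,  N(d₂) = 0.702198,  e^(−rT) = 0.857855
E₀ = V₀·N(d₁) − D·e^(−rT)·N(d₂)
   = 82.8816·0.915713 − 43.1113·0.857855·0.702198 = 49.926150
B₀ = V₀ − E₀ = 82.8816 − 49.926150 = 32.955450

B0=32.9554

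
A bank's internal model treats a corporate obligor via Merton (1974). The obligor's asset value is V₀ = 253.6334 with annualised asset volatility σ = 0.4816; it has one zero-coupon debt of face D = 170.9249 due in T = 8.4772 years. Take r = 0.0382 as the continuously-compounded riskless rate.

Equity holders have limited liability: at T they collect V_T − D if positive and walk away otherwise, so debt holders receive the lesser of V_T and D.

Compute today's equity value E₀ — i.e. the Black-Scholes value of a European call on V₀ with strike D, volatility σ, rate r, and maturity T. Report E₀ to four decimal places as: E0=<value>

d₁ = [ln(V₀/D) + (r + σ²/2)T] / (σ√T)
   = [ln(253.6334/170.9249) + (0.0382 + 0.5·0.4816²)·8.4772] / (0.4816·√8.4772)
   = [0.394666 + 1.306924] / 1.402209 = 1.213506
d₂ = d₁ − σ√T = 1.213506 − 1.402209 = -0.188702
N(d₁) = 0.887532,  N(d₂) = 0.425163,  e^(−rT) = 0.723374
E₀ = V₀·N(d₁) − D·e^(−rT)·N(d₂)
   = 253.6334·0.887532 − 170.9249·0.723374·0.425163 = 172.539457

E0=172.5395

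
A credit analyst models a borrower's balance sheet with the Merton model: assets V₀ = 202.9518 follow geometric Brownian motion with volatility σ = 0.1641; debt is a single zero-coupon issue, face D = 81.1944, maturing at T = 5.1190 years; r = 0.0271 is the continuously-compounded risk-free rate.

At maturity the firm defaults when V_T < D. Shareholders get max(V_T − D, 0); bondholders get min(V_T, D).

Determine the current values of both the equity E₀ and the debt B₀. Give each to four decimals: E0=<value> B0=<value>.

E0=132.3037 B0=70.6481

d₁ = [ln(V₀/D) + (r + σ²/2)T] / (σ√T)
   = [ln(202.9518/81.1944) + (0.0271 + 0.5·0.1641²)·5.1190] / (0.1641·√5.1190)
   = [0.916122 + 0.207649] / 0.371280 = 3.026752
d₂ = d₁ − σ√T = 3.026752 − 0.371280 = 2.655472
N(d₁) = 0.998764,  N(d₂) = 0.996040,  e^(−rT) = 0.870467
E₀ = V₀·N(d₁) − D·e^(−rT)·N(d₂)
   = 202.9518·0.998764 − 81.1944·0.870467·0.996040 = 132.303744
B₀ = V₀ − E₀ = 202.9518 − 132.303744 = 70.648056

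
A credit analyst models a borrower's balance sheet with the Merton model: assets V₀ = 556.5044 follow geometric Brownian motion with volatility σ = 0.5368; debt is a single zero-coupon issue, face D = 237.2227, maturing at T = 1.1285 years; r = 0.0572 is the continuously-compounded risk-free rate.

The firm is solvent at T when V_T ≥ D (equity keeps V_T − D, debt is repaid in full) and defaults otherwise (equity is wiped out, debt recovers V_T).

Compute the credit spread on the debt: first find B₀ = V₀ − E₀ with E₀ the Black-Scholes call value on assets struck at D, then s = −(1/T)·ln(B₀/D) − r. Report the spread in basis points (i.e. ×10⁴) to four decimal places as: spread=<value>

d₁ = [ln(V₀/D) + (r + σ²/2)T] / (σ√T)
   = [ln(556.5044/237.2227) + (0.0572 + 0.5·0.5368²)·1.1285] / (0.5368·√1.1285)
   = [0.852676 + 0.227141] / 0.570247 = 1.893594
d₂ = d₁ − σ√T = 1.893594 − 0.570247 = 1.323347
N(d₁) = 0.970861,  N(d₂) = 0.907140,  e^(−rT) = 0.937489
E₀ = V₀·N(d₁) − D·e^(−rT)·N(d₂)
   = 556.5044·0.970861 − 237.2227·0.937489·0.907140 = 338.545970
B₀ = V₀ − E₀ = 556.5044 − 338.545970 = 217.958430
spread = −(1/T)·ln(B₀/D) − r = −(1/1.1285)·ln(217.958430/237.2227) − 0.0572 = 0.01785096
in basis points: 0.01785096 × 10⁴ = 178.5096 bp

spread=178.5096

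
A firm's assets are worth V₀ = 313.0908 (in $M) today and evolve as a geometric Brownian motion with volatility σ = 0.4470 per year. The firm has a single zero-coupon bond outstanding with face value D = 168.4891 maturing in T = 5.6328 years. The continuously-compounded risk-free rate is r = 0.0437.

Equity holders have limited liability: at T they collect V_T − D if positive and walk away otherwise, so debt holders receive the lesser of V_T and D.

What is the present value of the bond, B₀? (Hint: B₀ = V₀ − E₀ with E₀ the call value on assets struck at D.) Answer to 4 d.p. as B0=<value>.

B0=108.5573

d₁ = [ln(V₀/D) + (r + σ²/2)T] / (σ√T)
   = [ln(313.0908/168.4891) + (0.0437 + 0.5·0.4470²)·5.6328] / (0.4470·√5.6328)
   = [0.619622 + 0.808895] / 1.060888 = 1.346530
d₂ = d₁ − σ√T = 1.346530 − 1.060888 = 0.285641
N(d₁) = 0.910934,  N(d₂) = 0.612424,  e^(−rT) = 0.781802
E₀ = V₀·N(d₁) − D·e^(−rT)·N(d₂)
   = 313.0908·0.910934 − 168.4891·0.781802·0.612424 = 204.533495
B₀ = V₀ − E₀ = 313.0908 − 204.533495 = 108.557305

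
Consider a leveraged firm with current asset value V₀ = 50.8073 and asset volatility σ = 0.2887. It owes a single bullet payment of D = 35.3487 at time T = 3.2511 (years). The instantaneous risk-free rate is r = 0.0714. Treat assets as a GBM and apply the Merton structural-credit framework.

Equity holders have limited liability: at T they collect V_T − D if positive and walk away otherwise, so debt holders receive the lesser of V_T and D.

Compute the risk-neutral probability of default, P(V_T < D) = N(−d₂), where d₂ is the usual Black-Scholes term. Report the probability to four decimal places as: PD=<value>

PD=0.1887

d₁ = [ln(V₀/D) + (r + σ²/2)T] / (σ√T)
   = [ln(50.8073/35.3487) + (0.0714 + 0.5·0.2887²)·3.2511] / (0.2887·√3.2511)
   = [0.362778 + 0.367614] / 0.520549 = 1.403119
d₂ = d₁ − σ√T = 1.403119 − 0.520549 = 0.882570
risk-neutral PD = N(−d₂) = N(-0.882570) = 0.188734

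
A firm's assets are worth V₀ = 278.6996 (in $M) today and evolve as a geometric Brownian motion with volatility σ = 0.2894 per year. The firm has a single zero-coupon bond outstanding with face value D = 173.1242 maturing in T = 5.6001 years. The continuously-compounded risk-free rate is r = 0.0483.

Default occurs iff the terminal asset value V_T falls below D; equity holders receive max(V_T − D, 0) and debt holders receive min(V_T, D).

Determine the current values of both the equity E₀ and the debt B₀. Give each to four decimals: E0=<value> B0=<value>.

E0=155.4530 B0=123.2466

d₁ = [ln(V₀/D) + (r + σ²/2)T] / (σ√T)
   = [ln(278.6996/173.1242) + (0.0483 + 0.5·0.2894²)·5.6001] / (0.2894·√5.6001)
   = [0.476125 + 0.504996] / 0.684852 = 1.432604
d₂ = d₁ − σ√T = 1.432604 − 0.684852 = 0.747752
N(d₁) = 0.924014,  N(d₂) = 0.772695,  e^(−rT) = 0.763009
E₀ = V₀·N(d₁) − D·e^(−rT)·N(d₂)
   = 278.6996·0.924014 − 173.1242·0.763009·0.772695 = 155.452972
B₀ = V₀ − E₀ = 278.6996 − 155.452972 = 123.246628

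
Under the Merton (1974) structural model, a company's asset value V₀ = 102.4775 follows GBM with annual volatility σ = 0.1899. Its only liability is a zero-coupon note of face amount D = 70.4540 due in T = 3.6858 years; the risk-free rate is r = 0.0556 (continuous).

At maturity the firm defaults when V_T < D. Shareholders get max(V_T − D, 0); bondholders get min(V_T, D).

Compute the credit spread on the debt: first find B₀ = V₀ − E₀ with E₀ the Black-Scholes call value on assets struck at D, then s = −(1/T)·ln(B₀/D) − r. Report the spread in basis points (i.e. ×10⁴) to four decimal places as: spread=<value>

spread=31.2601

d₁ = [ln(V₀/D) + (r + σ²/2)T] / (σ√T)
   = [ln(102.4775/70.4540) + (0.0556 + 0.5·0.1899²)·3.6858] / (0.1899·√3.6858)
   = [0.374683 + 0.271389] / 0.364578 = 1.772109
d₂ = d₁ − σ√T = 1.772109 − 0.364578 = 1.407530
N(d₁) = 0.961812,  N(d₂) = 0.920365,  e^(−rT) = 0.814704
E₀ = V₀·N(d₁) − D·e^(−rT)·N(d₂)
   = 102.4775·0.961812 − 70.4540·0.814704·0.920365 = 45.735897
B₀ = V₀ − E₀ = 102.4775 − 45.735897 = 56.741603
spread = −(1/T)·ln(B₀/D) − r = −(1/3.6858)·ln(56.741603/70.4540) − 0.0556 = 0.00312601
in basis points: 0.00312601 × 10⁴ = 31.2601 bp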